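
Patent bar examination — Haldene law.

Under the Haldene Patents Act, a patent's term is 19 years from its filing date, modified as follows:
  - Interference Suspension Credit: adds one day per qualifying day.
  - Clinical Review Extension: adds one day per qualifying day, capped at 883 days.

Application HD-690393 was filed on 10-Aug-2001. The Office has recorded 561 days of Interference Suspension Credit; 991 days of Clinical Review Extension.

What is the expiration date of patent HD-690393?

2024-07-24

Base term: filing date + 19 years → 10 August 2020.
Interference Suspension Credit: +561 days → 22 February 2022.
Clinical Review Extension: 991 days claimed exceeds the 883-day cap, so +883 days → 24 July 2024.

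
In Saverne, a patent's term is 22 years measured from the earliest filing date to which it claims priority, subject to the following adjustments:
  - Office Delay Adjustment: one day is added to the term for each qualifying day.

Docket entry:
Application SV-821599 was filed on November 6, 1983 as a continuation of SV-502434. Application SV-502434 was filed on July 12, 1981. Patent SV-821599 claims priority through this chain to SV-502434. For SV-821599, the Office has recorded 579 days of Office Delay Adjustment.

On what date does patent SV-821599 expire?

Earliest priority filing: 12 July 1981.
Base term: 12 July 1981 + 22 years → 12 July 2003.
Office Delay Adjustment: +579 days → 10 February 2005.

February 10, 2005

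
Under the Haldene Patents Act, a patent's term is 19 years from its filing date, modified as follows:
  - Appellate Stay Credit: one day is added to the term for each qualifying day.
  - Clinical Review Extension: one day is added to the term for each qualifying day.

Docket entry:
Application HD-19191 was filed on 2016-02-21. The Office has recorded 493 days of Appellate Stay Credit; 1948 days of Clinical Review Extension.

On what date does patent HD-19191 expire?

2041-10-28

Base term: filing date + 19 years → 21 February 2035.
Appellate Stay Credit: +493 days → 28 June 2036.
Clinical Review Extension: +1948 days → 28 October 2041.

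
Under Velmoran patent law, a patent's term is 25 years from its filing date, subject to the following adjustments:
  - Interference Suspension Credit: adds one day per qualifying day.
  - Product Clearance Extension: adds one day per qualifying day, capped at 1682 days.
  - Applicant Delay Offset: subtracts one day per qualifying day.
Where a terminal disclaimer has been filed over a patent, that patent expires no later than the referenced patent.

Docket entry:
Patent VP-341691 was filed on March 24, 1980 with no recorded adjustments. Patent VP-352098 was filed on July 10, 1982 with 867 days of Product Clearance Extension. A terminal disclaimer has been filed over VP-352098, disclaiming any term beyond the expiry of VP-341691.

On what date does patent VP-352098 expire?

2005-03-24

Natural term of VP-352098:
  Base: filing + 25 years → 10 July 2007.
  Product Clearance Extension: 867 days (within the 1682-day cap) → +867 days → 23 November 2009.
Expiry of referenced patent VP-341691:
  Base: filing + 25 years → 24 March 2005.
Terminal disclaimer: VP-352098 expires on the earlier of 23 November 2009 and 24 March 2005.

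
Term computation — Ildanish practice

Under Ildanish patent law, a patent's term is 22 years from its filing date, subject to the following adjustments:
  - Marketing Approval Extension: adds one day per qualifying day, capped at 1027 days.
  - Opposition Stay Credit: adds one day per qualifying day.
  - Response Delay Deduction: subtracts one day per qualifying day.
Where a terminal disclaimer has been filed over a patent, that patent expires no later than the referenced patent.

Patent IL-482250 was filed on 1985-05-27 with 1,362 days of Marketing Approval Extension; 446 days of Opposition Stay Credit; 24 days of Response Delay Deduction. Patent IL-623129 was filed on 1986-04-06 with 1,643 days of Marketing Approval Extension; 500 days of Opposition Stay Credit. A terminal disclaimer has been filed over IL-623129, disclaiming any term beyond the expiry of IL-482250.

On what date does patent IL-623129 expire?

Natural term of IL-623129:
  Base: filing + 22 years → 6 April 2008.
  Marketing Approval Extension: 1643 days claimed exceeds the 1027-day cap, so +1027 days → 28 January 2011.
  Opposition Stay Credit: +500 days → 11 June 2012.
Expiry of referenced patent IL-482250:
  Base: filing + 22 years → 27 May 2007.
  Marketing Approval Extension: 1362 days claimed exceeds the 1027-day cap, so +1027 days → 19 March 2010.
  Opposition Stay Credit: +446 days → 8 June 2011.
  Response Delay Deduction: −24 days → 15 May 2011.
Terminal disclaimer: IL-623129 expires on the earlier of 11 June 2012 and 15 May 2011.

2011-05-15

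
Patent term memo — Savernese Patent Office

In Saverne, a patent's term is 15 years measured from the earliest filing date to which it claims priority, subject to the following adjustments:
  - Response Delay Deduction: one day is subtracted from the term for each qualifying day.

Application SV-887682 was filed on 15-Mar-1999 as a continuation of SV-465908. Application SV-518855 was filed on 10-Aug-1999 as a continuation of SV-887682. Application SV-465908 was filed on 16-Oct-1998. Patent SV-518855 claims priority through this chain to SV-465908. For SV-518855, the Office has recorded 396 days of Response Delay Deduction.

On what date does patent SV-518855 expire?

Earliest priority filing: 16 October 1998.
Base term: 16 October 1998 + 15 years → 16 October 2013.
Response Delay Deduction: −396 days → 15 September 2012.

September 15, 2012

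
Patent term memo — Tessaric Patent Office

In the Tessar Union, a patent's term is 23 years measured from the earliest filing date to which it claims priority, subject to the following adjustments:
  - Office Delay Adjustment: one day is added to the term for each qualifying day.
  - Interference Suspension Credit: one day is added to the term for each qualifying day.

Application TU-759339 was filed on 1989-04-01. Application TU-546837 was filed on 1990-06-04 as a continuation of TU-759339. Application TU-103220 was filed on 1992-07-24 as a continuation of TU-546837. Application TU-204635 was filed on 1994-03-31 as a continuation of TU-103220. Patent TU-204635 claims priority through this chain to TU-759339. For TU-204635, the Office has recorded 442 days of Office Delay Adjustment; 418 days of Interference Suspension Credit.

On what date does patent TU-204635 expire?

August 9, 2014

Earliest priority filing: 1 April 1989.
Base term: 1 April 1989 + 23 years → 1 April 2012.
Office Delay Adjustment: +442 days → 17 June 2013.
Interference Suspension Credit: +418 days → 9 August 2014.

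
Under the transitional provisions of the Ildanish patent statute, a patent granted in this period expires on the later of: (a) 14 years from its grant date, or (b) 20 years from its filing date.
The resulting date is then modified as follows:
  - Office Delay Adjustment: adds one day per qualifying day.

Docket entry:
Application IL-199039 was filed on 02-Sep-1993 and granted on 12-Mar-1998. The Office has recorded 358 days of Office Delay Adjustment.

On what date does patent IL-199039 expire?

August 26, 2014

(a) grant + 14 years → 12 March 2012.
(b) filing + 20 years → 2 September 2013.
Later of the two: 2 September 2013.
Office Delay Adjustment: +358 days → 26 August 2014.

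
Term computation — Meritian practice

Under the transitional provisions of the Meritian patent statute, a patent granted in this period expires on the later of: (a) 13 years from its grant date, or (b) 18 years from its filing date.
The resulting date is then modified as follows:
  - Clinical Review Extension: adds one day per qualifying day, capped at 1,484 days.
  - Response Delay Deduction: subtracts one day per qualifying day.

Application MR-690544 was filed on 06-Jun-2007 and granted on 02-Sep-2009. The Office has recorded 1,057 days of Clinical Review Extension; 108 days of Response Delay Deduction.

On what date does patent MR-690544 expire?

2028-01-11

(a) grant + 13 years → 2 September 2022.
(b) filing + 18 years → 6 June 2025.
Later of the two: 6 June 2025.
Clinical Review Extension: 1057 days (within the 1484-day cap) → +1057 days → 28 April 2028.
Response Delay Deduction: −108 days → 11 January 2028.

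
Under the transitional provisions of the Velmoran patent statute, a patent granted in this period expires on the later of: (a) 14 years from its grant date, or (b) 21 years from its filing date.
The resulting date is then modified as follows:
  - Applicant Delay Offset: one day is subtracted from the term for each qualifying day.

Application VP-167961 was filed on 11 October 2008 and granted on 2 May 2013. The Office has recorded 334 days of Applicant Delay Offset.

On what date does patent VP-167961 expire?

2028-11-11

(a) grant + 14 years → 2 May 2027.
(b) filing + 21 years → 11 October 2029.
Later of the two: 11 October 2029.
Applicant Delay Offset: −334 days → 11 November 2028.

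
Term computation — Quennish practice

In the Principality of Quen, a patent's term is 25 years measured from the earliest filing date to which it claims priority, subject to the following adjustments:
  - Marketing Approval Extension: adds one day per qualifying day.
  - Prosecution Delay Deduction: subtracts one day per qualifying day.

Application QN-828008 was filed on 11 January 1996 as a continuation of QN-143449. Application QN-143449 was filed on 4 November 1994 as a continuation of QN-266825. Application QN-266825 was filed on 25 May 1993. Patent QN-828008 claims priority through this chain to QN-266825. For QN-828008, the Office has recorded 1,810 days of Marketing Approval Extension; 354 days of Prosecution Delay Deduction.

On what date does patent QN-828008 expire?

Earliest priority filing: 25 May 1993.
Base term: 25 May 1993 + 25 years → 25 May 2018.
Marketing Approval Extension: +1810 days → 9 May 2023.
Prosecution Delay Deduction: −354 days → 20 May 2022.

May 20, 2022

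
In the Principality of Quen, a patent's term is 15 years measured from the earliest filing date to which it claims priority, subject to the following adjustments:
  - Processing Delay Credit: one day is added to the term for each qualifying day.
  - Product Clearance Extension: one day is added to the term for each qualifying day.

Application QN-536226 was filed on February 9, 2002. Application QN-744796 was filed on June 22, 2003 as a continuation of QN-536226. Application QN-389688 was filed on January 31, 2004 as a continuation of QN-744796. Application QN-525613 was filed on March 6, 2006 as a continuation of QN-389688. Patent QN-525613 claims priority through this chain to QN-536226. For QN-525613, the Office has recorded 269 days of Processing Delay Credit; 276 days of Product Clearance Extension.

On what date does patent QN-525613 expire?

Earliest priority filing: 9 February 2002.
Base term: 9 February 2002 + 15 years → 9 February 2017.
Processing Delay Credit: +269 days → 5 November 2017.
Product Clearance Extension: +276 days → 8 August 2018.

2018-08-08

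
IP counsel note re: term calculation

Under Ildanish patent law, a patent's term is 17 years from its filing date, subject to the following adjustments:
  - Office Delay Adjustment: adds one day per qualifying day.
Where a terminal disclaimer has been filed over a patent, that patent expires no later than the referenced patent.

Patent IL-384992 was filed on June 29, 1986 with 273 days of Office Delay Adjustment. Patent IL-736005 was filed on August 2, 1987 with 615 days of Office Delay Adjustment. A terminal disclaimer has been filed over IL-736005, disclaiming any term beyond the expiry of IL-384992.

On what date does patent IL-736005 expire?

March 28, 2004

Natural term of IL-736005:
  Base: filing + 17 years → 2 August 2004.
  Office Delay Adjustment: +615 days → 9 April 2006.
Expiry of referenced patent IL-384992:
  Base: filing + 17 years → 29 June 2003.
  Office Delay Adjustment: +273 days → 28 March 2004.
Terminal disclaimer: IL-736005 expires on the earlier of 9 April 2006 and 28 March 2004.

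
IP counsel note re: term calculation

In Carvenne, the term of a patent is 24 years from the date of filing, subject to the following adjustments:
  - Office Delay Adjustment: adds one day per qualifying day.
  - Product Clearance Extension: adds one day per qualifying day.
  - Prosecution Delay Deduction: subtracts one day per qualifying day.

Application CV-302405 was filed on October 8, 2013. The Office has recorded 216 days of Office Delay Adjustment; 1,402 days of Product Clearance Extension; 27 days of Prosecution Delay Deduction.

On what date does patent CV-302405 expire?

February 15, 2042

Base term: filing date + 24 years → 8 October 2037.
Office Delay Adjustment: +216 days → 12 May 2038.
Product Clearance Extension: +1402 days → 14 March 2042.
Prosecution Delay Deduction: −27 days → 15 February 2042.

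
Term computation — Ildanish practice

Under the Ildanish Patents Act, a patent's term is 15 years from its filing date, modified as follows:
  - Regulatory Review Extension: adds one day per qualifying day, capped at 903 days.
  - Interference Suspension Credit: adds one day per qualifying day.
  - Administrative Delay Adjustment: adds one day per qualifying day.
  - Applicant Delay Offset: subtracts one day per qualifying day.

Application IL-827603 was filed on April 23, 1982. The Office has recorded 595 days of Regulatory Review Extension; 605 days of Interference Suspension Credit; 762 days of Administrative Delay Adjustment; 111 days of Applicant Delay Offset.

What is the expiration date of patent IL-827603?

May 18, 2002

Base term: filing date + 15 years → 23 April 1997.
Regulatory Review Extension: 595 days (within the 903-day cap) → +595 days → 9 December 1998.
Interference Suspension Credit: +605 days → 5 August 2000.
Administrative Delay Adjustment: +762 days → 6 September 2002.
Applicant Delay Offset: −111 days → 18 May 2002.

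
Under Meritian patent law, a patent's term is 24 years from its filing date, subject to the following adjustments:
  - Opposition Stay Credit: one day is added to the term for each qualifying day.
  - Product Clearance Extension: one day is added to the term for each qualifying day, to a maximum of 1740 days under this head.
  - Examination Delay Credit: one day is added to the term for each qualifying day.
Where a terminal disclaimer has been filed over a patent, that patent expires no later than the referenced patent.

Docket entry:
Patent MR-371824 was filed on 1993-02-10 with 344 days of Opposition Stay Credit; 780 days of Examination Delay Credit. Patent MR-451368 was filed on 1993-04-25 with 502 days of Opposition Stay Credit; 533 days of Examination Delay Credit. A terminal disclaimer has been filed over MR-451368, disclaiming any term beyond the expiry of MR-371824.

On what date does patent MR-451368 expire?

2020-02-24

Natural term of MR-451368:
  Base: filing + 24 years → 25 April 2017.
  Opposition Stay Credit: +502 days → 9 September 2018.
  Examination Delay Credit: +533 days → 24 February 2020.
Expiry of referenced patent MR-371824:
  Base: filing + 24 years → 10 February 2017.
  Opposition Stay Credit: +344 days → 20 January 2018.
  Examination Delay Credit: +780 days → 10 March 2020.
Terminal disclaimer: MR-451368 expires on the earlier of 24 February 2020 and 10 March 2020.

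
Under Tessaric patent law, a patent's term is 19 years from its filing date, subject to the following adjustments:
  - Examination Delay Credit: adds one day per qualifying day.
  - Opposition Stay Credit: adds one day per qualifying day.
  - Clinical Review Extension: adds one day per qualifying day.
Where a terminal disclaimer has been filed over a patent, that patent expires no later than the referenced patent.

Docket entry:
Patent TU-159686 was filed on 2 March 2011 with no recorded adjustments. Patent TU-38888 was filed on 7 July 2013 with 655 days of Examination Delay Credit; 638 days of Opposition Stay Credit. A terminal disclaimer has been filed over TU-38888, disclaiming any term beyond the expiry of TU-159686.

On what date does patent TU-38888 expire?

March 2, 2030

Natural term of TU-38888:
  Base: filing + 19 years → 7 July 2032.
  Examination Delay Credit: +655 days → 23 April 2034.
  Opposition Stay Credit: +638 days → 21 January 2036.
Expiry of referenced patent TU-159686:
  Base: filing + 19 years → 2 March 2030.
Terminal disclaimer: TU-38888 expires on the earlier of 21 January 2036 and 2 March 2030.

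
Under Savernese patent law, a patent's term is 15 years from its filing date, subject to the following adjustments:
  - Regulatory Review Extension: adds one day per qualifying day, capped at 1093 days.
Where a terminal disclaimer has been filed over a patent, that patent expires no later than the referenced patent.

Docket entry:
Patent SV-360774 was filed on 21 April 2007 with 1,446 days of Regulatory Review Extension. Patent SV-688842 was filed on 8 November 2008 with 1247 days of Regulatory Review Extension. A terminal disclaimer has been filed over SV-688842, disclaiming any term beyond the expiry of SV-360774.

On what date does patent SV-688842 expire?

2025-04-18

Natural term of SV-688842:
  Base: filing + 15 years → 8 November 2023.
  Regulatory Review Extension: 1247 days claimed exceeds the 1093-day cap, so +1093 days → 5 November 2026.
Expiry of referenced patent SV-360774:
  Base: filing + 15 years → 21 April 2022.
  Regulatory Review Extension: 1446 days claimed exceeds the 1093-day cap, so +1093 days → 18 April 2025.
Terminal disclaimer: SV-688842 expires on the earlier of 5 November 2026 and 18 April 2025.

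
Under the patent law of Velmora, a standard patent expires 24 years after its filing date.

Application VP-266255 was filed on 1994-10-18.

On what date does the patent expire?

Filing date + 24 years → 18 October 2018.

October 18, 2018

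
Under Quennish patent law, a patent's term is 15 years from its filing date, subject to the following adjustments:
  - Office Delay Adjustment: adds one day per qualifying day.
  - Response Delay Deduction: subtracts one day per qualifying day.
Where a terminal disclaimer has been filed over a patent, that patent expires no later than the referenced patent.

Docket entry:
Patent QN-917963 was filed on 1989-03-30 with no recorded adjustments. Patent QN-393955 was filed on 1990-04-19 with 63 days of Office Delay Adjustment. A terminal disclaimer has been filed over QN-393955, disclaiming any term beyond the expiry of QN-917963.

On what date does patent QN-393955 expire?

March 30, 2004

Natural term of QN-393955:
  Base: filing + 15 years → 19 April 2005.
  Office Delay Adjustment: +63 days → 21 June 2005.
Expiry of referenced patent QN-917963:
  Base: filing + 15 years → 30 March 2004.
Terminal disclaimer: QN-393955 expires on the earlier of 21 June 2005 and 30 March 2004.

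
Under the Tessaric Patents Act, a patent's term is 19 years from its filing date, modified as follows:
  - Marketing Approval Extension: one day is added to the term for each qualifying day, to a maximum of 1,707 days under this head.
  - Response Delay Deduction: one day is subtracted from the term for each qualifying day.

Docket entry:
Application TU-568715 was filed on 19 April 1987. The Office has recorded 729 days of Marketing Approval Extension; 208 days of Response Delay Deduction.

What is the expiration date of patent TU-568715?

September 22, 2007

Base term: filing date + 19 years → 19 April 2006.
Marketing Approval Extension: 729 days (within the 1707-day cap) → +729 days → 17 April 2008.
Response Delay Deduction: −208 days → 22 September 2007.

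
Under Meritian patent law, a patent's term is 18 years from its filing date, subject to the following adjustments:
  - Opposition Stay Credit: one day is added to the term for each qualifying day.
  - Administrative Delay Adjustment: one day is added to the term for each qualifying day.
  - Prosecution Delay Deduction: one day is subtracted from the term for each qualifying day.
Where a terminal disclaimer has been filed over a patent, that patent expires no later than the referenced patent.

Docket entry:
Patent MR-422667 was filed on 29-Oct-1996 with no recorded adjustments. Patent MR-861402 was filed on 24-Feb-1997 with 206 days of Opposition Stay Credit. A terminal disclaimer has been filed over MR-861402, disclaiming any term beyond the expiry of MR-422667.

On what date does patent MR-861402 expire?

Natural term of MR-861402:
  Base: filing + 18 years → 24 February 2015.
  Opposition Stay Credit: +206 days → 18 September 2015.
Expiry of referenced patent MR-422667:
  Base: filing + 18 years → 29 October 2014.
Terminal disclaimer: MR-861402 expires on the earlier of 18 September 2015 and 29 October 2014.

2014-10-29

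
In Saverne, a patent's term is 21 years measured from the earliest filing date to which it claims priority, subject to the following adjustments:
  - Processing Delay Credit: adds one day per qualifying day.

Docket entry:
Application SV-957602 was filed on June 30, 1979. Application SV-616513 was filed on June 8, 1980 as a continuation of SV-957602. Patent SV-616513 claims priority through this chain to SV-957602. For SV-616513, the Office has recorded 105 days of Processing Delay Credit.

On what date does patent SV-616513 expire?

October 13, 2000

Earliest priority filing: 30 June 1979.
Base term: 30 June 1979 + 21 years → 30 June 2000.
Processing Delay Credit: +105 days → 13 October 2000.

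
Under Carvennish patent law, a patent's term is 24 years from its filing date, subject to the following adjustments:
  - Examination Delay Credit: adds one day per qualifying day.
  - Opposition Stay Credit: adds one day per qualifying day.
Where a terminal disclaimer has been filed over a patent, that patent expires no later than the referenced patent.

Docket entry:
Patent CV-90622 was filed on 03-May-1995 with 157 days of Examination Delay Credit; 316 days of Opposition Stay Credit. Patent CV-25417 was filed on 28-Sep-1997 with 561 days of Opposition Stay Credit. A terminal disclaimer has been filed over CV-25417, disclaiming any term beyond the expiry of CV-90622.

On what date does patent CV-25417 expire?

Natural term of CV-25417:
  Base: filing + 24 years → 28 September 2021.
  Opposition Stay Credit: +561 days → 12 April 2023.
Expiry of referenced patent CV-90622:
  Base: filing + 24 years → 3 May 2019.
  Examination Delay Credit: +157 days → 7 October 2019.
  Opposition Stay Credit: +316 days → 18 August 2020.
Terminal disclaimer: CV-25417 expires on the earlier of 12 April 2023 and 18 August 2020.

August 18, 2020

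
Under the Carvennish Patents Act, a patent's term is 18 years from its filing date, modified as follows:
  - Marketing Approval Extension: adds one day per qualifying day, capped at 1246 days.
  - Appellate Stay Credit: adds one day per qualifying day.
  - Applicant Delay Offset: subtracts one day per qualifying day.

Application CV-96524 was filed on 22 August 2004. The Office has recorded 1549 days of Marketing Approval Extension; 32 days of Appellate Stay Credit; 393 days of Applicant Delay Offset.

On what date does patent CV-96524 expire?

Base term: filing date + 18 years → 22 August 2022.
Marketing Approval Extension: 1549 days claimed exceeds the 1246-day cap, so +1246 days → 19 January 2026.
Appellate Stay Credit: +32 days → 20 February 2026.
Applicant Delay Offset: −393 days → 23 January 2025.

2025-01-23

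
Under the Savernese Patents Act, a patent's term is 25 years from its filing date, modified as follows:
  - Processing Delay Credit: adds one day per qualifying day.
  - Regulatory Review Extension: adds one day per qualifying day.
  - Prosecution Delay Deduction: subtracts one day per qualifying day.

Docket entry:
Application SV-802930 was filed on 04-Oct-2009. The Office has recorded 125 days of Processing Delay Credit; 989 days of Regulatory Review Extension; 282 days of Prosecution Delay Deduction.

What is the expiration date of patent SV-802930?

Base term: filing date + 25 years → 4 October 2034.
Processing Delay Credit: +125 days → 6 February 2035.
Regulatory Review Extension: +989 days → 22 October 2037.
Prosecution Delay Deduction: −282 days → 13 January 2037.

2037-01-13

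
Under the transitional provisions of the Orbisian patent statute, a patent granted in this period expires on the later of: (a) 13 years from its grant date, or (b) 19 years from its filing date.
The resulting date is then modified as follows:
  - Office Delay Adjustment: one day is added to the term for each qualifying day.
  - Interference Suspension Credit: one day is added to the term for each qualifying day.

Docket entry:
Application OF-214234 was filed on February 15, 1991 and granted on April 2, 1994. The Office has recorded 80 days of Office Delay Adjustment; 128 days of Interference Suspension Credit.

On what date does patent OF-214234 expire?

(a) grant + 13 years → 2 April 2007.
(b) filing + 19 years → 15 February 2010.
Later of the two: 15 February 2010.
Office Delay Adjustment: +80 days → 6 May 2010.
Interference Suspension Credit: +128 days → 11 September 2010.

September 11, 2010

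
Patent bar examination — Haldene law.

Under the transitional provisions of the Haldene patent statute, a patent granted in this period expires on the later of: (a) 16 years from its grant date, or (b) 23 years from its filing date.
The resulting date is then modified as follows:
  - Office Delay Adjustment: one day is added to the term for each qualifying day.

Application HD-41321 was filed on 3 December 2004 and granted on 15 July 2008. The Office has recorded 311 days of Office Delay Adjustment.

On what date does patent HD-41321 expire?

(a) grant + 16 years → 15 July 2024.
(b) filing + 23 years → 3 December 2027.
Later of the two: 3 December 2027.
Office Delay Adjustment: +311 days → 9 October 2028.

October 9, 2028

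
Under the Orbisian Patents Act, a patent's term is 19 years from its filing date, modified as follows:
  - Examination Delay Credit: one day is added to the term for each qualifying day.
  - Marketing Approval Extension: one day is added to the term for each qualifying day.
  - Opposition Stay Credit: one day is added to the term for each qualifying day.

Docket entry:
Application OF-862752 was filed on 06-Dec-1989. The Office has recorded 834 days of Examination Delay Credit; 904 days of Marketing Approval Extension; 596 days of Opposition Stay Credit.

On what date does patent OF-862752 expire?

Base term: filing date + 19 years → 6 December 2008.
Examination Delay Credit: +834 days → 20 March 2011.
Marketing Approval Extension: +904 days → 9 September 2013.
Opposition Stay Credit: +596 days → 28 April 2015.

2015-04-28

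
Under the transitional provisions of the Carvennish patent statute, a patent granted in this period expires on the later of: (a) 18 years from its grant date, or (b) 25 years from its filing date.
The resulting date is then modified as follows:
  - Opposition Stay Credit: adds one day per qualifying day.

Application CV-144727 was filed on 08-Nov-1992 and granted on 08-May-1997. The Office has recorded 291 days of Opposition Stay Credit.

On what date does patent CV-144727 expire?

2018-08-26

(a) grant + 18 years → 8 May 2015.
(b) filing + 25 years → 8 November 2017.
Later of the two: 8 November 2017.
Opposition Stay Credit: +291 days → 26 August 2018.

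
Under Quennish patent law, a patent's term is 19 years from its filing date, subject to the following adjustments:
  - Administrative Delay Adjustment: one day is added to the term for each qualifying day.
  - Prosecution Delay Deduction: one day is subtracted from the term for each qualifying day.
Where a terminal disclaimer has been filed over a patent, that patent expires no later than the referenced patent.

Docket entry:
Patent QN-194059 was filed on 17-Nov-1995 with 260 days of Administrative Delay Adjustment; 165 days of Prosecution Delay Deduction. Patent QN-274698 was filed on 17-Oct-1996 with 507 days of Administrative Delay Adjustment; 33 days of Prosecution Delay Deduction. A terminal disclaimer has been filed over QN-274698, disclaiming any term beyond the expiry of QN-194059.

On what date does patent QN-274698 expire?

Natural term of QN-274698:
  Base: filing + 19 years → 17 October 2015.
  Administrative Delay Adjustment: +507 days → 7 March 2017.
  Prosecution Delay Deduction: −33 days → 2 February 2017.
Expiry of referenced patent QN-194059:
  Base: filing + 19 years → 17 November 2014.
  Administrative Delay Adjustment: +260 days → 4 August 2015.
  Prosecution Delay Deduction: −165 days → 20 February 2015.
Terminal disclaimer: QN-274698 expires on the earlier of 2 February 2017 and 20 February 2015.

February 20, 2015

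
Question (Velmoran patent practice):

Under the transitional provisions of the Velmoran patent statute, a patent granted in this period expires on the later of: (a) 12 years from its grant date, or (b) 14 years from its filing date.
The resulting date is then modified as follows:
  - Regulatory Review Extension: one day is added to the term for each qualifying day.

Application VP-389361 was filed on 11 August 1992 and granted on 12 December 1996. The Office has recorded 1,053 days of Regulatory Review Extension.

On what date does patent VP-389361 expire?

(a) grant + 12 years → 12 December 2008.
(b) filing + 14 years → 11 August 2006.
Later of the two: 12 December 2008.
Regulatory Review Extension: +1053 days → 31 October 2011.

October 31, 2011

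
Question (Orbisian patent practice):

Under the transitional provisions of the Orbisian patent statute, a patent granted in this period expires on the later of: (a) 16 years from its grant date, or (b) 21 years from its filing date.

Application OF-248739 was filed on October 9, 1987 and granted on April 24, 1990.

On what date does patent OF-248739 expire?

(a) grant + 16 years → 24 April 2006.
(b) filing + 21 years → 9 October 2008.
Later of the two: 9 October 2008.

October 9, 2008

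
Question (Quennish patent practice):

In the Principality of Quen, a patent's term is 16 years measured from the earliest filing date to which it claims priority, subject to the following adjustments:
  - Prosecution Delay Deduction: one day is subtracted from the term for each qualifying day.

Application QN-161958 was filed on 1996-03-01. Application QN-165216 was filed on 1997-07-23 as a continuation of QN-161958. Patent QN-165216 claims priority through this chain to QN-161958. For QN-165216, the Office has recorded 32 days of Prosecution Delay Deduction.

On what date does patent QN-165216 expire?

January 29, 2012

Earliest priority filing: 1 March 1996.
Base term: 1 March 1996 + 16 years → 1 March 2012.
Prosecution Delay Deduction: −32 days → 29 January 2012.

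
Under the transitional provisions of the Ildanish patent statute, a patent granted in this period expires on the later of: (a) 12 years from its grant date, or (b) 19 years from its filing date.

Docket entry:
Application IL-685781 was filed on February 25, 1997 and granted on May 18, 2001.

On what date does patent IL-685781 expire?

(a) grant + 12 years → 18 May 2013.
(b) filing + 19 years → 25 February 2016.
Later of the two: 25 February 2016.

February 25, 2016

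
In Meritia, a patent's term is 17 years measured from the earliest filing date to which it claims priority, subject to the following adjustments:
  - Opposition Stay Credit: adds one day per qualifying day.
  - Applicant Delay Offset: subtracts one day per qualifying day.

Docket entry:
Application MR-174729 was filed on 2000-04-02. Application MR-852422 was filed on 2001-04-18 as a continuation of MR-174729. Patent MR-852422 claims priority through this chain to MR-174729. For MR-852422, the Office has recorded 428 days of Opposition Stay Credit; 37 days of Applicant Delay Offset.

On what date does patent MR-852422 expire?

Earliest priority filing: 2 April 2000.
Base term: 2 April 2000 + 17 years → 2 April 2017.
Opposition Stay Credit: +428 days → 4 June 2018.
Applicant Delay Offset: −37 days → 28 April 2018.

2018-04-28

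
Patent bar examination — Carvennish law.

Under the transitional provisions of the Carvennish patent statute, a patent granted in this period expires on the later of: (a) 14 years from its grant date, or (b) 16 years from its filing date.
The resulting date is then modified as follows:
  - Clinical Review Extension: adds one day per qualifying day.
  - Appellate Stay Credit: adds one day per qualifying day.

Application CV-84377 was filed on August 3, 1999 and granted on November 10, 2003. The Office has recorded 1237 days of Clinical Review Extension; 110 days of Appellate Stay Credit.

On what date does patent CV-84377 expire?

July 19, 2021

(a) grant + 14 years → 10 November 2017.
(b) filing + 16 years → 3 August 2015.
Later of the two: 10 November 2017.
Clinical Review Extension: +1237 days → 31 March 2021.
Appellate Stay Credit: +110 days → 19 July 2021.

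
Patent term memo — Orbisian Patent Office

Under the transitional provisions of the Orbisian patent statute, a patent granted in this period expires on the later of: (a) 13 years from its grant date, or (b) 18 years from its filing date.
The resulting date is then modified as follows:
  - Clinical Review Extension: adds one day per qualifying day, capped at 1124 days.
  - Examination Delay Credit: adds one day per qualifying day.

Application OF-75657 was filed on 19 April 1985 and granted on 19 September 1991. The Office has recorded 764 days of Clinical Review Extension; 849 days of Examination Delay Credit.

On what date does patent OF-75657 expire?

February 18, 2009

(a) grant + 13 years → 19 September 2004.
(b) filing + 18 years → 19 April 2003.
Later of the two: 19 September 2004.
Clinical Review Extension: 764 days (within the 1124-day cap) → +764 days → 23 October 2006.
Examination Delay Credit: +849 days → 18 February 2009.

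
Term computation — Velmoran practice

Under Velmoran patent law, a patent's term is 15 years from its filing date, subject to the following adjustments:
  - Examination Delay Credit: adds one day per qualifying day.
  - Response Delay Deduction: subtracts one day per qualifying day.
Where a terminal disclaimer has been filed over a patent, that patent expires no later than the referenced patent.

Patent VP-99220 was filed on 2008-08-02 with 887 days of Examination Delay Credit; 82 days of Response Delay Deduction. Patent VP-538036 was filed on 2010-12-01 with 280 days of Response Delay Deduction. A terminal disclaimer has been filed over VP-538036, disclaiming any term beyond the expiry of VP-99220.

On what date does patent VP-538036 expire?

Natural term of VP-538036:
  Base: filing + 15 years → 1 December 2025.
  Response Delay Deduction: −280 days → 24 February 2025.
Expiry of referenced patent VP-99220:
  Base: filing + 15 years → 2 August 2023.
  Examination Delay Credit: +887 days → 5 January 2026.
  Response Delay Deduction: −82 days → 15 October 2025.
Terminal disclaimer: VP-538036 expires on the earlier of 24 February 2025 and 15 October 2025.

February 24, 2025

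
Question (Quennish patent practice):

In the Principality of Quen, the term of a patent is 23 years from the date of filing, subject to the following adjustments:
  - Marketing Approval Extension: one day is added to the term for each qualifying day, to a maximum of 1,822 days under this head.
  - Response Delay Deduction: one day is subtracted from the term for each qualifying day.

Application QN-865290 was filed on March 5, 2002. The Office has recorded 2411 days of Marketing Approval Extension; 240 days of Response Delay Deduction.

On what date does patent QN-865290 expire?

Base term: filing date + 23 years → 5 March 2025.
Marketing Approval Extension: 2411 days claimed exceeds the 1822-day cap, so +1822 days → 1 March 2030.
Response Delay Deduction: −240 days → 4 July 2029.

July 4, 2029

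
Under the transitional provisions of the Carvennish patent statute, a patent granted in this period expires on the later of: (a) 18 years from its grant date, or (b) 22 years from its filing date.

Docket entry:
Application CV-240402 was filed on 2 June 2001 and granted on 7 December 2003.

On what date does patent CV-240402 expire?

2023-06-02

(a) grant + 18 years → 7 December 2021.
(b) filing + 22 years → 2 June 2023.
Later of the two: 2 June 2023.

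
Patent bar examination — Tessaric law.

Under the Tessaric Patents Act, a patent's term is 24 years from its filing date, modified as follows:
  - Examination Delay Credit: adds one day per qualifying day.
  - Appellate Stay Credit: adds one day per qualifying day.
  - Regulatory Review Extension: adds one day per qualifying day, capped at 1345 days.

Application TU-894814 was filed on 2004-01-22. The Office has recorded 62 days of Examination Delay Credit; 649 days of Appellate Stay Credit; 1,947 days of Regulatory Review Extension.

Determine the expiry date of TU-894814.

2033-09-08

Base term: filing date + 24 years → 22 January 2028.
Examination Delay Credit: +62 days → 24 March 2028.
Appellate Stay Credit: +649 days → 2 January 2030.
Regulatory Review Extension: 1947 days claimed exceeds the 1345-day cap, so +1345 days → 8 September 2033.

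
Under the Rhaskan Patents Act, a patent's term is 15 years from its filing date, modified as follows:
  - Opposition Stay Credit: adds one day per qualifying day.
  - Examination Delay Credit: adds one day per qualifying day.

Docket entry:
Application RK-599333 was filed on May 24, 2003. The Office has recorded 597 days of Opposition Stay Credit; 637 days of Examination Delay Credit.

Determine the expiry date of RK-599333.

October 9, 2021

Base term: filing date + 15 years → 24 May 2018.
Opposition Stay Credit: +597 days → 11 January 2020.
Examination Delay Credit: +637 days → 9 October 2021.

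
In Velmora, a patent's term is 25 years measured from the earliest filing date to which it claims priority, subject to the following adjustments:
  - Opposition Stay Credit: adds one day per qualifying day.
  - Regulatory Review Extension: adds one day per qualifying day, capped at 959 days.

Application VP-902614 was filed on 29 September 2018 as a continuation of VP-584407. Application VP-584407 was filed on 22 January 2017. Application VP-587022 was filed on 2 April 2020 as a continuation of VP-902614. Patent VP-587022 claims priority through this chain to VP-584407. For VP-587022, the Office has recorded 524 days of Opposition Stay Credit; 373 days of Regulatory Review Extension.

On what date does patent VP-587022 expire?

Earliest priority filing: 22 January 2017.
Base term: 22 January 2017 + 25 years → 22 January 2042.
Opposition Stay Credit: +524 days → 30 June 2043.
Regulatory Review Extension: 373 days (within the 959-day cap) → +373 days → 7 July 2044.

July 7, 2044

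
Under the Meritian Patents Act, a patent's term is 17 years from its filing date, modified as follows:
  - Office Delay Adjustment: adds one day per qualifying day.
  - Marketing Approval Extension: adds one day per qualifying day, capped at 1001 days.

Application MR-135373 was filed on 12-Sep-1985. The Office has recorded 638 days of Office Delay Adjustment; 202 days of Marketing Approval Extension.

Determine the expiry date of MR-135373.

December 30, 2004

Base term: filing date + 17 years → 12 September 2002.
Office Delay Adjustment: +638 days → 11 June 2004.
Marketing Approval Extension: 202 days (within the 1001-day cap) → +202 days → 30 December 2004.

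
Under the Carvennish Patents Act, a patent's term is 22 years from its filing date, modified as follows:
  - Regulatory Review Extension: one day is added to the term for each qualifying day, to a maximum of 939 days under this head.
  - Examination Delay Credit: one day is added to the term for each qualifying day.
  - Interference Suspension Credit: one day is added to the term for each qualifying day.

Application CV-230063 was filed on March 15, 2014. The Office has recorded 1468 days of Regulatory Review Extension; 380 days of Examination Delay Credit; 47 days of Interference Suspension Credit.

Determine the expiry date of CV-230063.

December 11, 2039

Base term: filing date + 22 years → 15 March 2036.
Regulatory Review Extension: 1468 days claimed exceeds the 939-day cap, so +939 days → 10 October 2038.
Examination Delay Credit: +380 days → 25 October 2039.
Interference Suspension Credit: +47 days → 11 December 2039.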